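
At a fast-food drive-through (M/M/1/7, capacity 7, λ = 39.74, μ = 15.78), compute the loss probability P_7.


ρ = λ/μ = 39.74/15.78 = 2.5184
P_K = (1−ρ)ρ^K/(1−ρ^(K+1)) = (-1.5184·642.459932)/(1 − 1617.956761)
= -975.496829/-1616.956761 = 0.603292

Final: 0.603292


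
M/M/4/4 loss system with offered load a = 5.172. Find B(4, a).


B(c,a) = (a^c/c!) / Σ_{k=0}^{c} a^k/k!
a^4/4! = 29.814177
Σ terms (k=0..4): 1.00000 + 5.17200 + 13.37479 + 23.05814 + 29.81418 = 72.419110
B = 29.814177/72.419110 = 0.411689

Final: 0.411689


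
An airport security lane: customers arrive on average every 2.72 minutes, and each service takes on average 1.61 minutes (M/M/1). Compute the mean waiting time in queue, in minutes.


λ = 60/2.72 = 22.0588 /hr
μ = 60/1.61 = 37.2671 /hr
ρ = λ/μ = 22.0588/37.2671 = 0.5919
Wq = ρ/(μ−λ) = 0.5919/(37.2671−22.0588) = 0.03892 hr
In minutes: 0.03892·60 = 2.335 min

Final: 2.335 min


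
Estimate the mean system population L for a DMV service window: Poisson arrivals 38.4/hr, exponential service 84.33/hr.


ρ = λ/μ = 38.4/84.33 = 0.4554
L = ρ/(1−ρ) = 0.4554/(1 − 0.4554) = 0.4554/0.5446 = 0.8361

Final: 0.8361


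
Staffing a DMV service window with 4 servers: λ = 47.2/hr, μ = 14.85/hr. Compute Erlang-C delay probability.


a = λ/μ = 3.1785; ρ = a/4 = 0.7946
P₀ = 0.028339 (from M/M/c formula)
C(c,a) = [a^c/(c!(1−ρ))]·P₀ = [102.06155/(24·0.2054)]·0.028339
= 20.70511·0.028339 = 0.586770

Final: 0.586770


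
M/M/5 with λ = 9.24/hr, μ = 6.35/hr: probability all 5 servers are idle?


a = λ/μ = 9.24/6.35 = 1.4551; ρ = a/c = 0.2910
Σ_{k=0}^{4} a^k/k! (terms k=0..4) = 1.00000 + 1.45512 + 1.05868 + 0.51350 + 0.18680 = 4.21411
Tail: a^5/(5!(1−ρ)) = 6.52366/(120·0.7090) = 0.07668
P₀ = 1/(4.21411 + 0.07668) = 1/4.29079 = 0.233057

Final: 0.233057


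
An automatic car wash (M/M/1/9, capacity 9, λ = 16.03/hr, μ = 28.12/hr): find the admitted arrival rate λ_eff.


ρ = 0.5701; P_K = (1−ρ)ρ^9/(1−ρ^10) = 0.002743
λ_eff = λ(1 − P_K) = 16.03·(1 − 0.002743) = 16.03·0.997257 = 15.9860 /hr

Final: 15.9860 /hr


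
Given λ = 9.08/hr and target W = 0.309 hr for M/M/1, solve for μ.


W = 1/(μ−λ) ⇒ μ − λ = 1/W = 1/0.309 = 3.2362
μ = λ + 1/W = 9.08 + 3.2362 = 12.3162 per hr

Final: 12.3162 /hr


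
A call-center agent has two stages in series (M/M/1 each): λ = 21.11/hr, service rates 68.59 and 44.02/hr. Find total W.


Each node sees arrival rate λ = 21.11/hr (tandem ⇒ throughput preserved).
W₁ = 1/(μ₁−λ) = 1/(68.59−21.11) = 0.02106 hr
W₂ = 1/(μ₂−λ) = 1/(44.02−21.11) = 0.04365 hr
W_total = W₁ + W₂ = 0.02106 + 0.04365 = 0.06471 hr

Final: 0.06471 hr


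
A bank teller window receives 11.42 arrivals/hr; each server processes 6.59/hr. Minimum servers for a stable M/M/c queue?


Stability requires cμ > λ ⇔ c > λ/μ.
λ/μ = 11.42/6.59 = 1.7329
Minimum integer c = ⌊1.7329⌋ + 1 = 2
Check: 2·6.59 = 13.18 > 11.42, while 1·6.59 = 6.59 ≤ 11.42

Final: 2 servers


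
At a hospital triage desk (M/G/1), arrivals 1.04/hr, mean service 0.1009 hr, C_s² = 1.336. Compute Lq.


ρ = λ·E[S] = 1.04·0.1009 = 0.1049
Lq = ρ²(1+C_s²)/(2(1−ρ)) = 0.01101·(1+1.336)/(2·0.8951)
= 0.01101·2.3360/1.7901 = 0.01437

Final: 0.01437


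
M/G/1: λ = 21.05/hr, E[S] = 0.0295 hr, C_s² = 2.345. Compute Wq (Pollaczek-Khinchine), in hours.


ρ = λ·E[S] = 21.05·0.0295 = 0.6210
E[S²] = E[S]²(1+C_s²) = 0.0295²·(1+2.345) = 0.002911
Wq = λ·E[S²]/(2(1−ρ)) = 21.05·0.002911/(2·0.3790) = 0.08083 hr

Final: 0.08083 hr


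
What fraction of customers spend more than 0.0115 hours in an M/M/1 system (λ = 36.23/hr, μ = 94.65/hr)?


W ~ Exponential(μ−λ) for M/M/1.
μ − λ = 94.65 − 36.23 = 58.4200
P(W > t) = e^{−(μ−λ)t} = e^{−0.6718} = 0.510773

Final: 0.510773


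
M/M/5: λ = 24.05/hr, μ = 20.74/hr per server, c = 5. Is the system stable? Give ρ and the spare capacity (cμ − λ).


Total capacity cμ = 5·20.74 = 103.70/hr
ρ = λ/(cμ) = 24.05/103.70 = 0.2319
Stable ⇔ ρ < 1: YES
Spare capacity = cμ − λ = 103.70 − 24.05 = 79.65/hr

Final: ρ = 0.2319; stable; margin = 79.65/hr


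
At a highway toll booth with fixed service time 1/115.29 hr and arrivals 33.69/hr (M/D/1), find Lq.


ρ = 33.69/115.29 = 0.2922
M/D/1: Lq = ρ²/(2(1−ρ)) = 0.08539/(2·0.7078) = 0.06032

Final: 0.06032


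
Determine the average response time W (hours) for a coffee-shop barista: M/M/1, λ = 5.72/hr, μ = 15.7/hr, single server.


W = 1/(μ−λ) = 1/(15.7 − 5.72) = 1/9.98 = 0.1002 hr

Final: 0.1002 hr


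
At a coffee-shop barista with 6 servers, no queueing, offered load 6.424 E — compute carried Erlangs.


B(6,6.424) = 0.294027 (Erlang-B)
Carried load = a(1 − B) = 6.424·(1 − 0.294027) = 6.424·0.705973 = 4.5352 E

Final: 4.5352 Erlangs


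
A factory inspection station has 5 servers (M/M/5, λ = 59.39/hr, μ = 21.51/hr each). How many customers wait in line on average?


a = λ/μ = 2.7610; ρ = a/5 = 0.5522
P₀ = 0.060649
Lq = P₀·a^c·ρ / (c!·(1−ρ)²) = 0.060649·160.45918·0.5522/(120·0.20052)
= 0.22333

Final: 0.22333


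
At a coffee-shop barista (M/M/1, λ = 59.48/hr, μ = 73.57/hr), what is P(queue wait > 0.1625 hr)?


ρ = 59.48/73.57 = 0.8085
P(Wq > t) = ρ·e^{−(μ−λ)t} = 0.8085·e^{−2.2896}
= 0.8085·0.101304 = 0.081903

Final: 0.081903


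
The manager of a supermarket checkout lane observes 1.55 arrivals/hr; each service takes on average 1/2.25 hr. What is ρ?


ρ = λ/μ = 1.55/2.25 = 0.6889

Final: 0.6889


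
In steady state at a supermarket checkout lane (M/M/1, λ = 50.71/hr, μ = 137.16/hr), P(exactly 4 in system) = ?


ρ = 50.71/137.16 = 0.3697
P_n = (1−ρ)·ρ^n = (1 − 0.3697)·0.3697^4 = 0.6303·0.018684 = 0.011776

Final: 0.011776


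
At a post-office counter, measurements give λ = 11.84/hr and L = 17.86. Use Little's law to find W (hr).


W = L/λ = 17.86/11.84 = 1.5084 hr

Final: 1.5084 hr


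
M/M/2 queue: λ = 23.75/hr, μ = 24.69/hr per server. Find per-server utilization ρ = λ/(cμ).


ρ = λ/(cμ) = 23.75/(2·24.69) = 23.75/49.38 = 0.4810

Final: 0.4810


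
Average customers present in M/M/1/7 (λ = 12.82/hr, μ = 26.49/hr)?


ρ = 12.82/26.49 = 0.4840
L = ρ[1 − (K+1)ρ^K + Kρ^(K+1)] / [(1−ρ)(1−ρ^(K+1))]
Numerator: 0.4840·(1 − 8·0.006218 + 7·0.003009) = 0.470077
Denominator: (0.5160)·(0.996991) = 0.514491
L = 0.470077/0.514491 = 0.9137

Final: 0.9137


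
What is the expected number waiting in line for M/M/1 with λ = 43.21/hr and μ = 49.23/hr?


ρ = 43.21/49.23 = 0.8777
Lq = ρ²/(1−ρ) = 0.7704/0.1223 = 6.3000

Final: 6.3000


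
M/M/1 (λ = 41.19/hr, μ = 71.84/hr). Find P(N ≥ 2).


ρ = 41.19/71.84 = 0.5734
P(N ≥ n) = ρ^n = 0.5734^2 = 0.328739

Final: 0.328739


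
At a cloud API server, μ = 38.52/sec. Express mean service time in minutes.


Mean service time = 1/μ = 1/38.52 second = 0.02596 second
In minutes: 0.02596 × 0.0166667 = 0.0004327 min

Final: 0.0004327 min


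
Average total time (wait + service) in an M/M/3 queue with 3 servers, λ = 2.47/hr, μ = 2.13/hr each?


a = 1.1596; ρ = 0.3865; P₀ = 0.307159
Lq = P₀·a^c·ρ/(c!(1−ρ)²) = 0.08200
Wq = Lq/λ = 0.08200/2.47 = 0.03320 hr
W = Wq + 1/μ = 0.03320 + 0.46948 = 0.50268 hr

Final: 0.50268 hr


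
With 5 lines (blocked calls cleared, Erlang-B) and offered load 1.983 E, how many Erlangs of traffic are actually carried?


B(5,1.983) = 0.035745 (Erlang-B)
Carried load = a(1 − B) = 1.983·(1 − 0.035745) = 1.983·0.964255 = 1.9121 E

Final: 1.9121 Erlangs


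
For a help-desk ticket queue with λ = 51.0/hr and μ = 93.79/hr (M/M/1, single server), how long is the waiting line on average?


ρ = 51.0/93.79 = 0.5438
Lq = ρ²/(1−ρ) = 0.2957/0.4562 = 0.6481

Final: 0.6481


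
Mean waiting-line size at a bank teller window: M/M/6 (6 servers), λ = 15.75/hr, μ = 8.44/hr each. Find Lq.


a = λ/μ = 1.8661; ρ = a/6 = 0.3110
P₀ = 0.154574
Lq = P₀·a^c·ρ / (c!·(1−ρ)²) = 0.154574·42.23074·0.3110/(720·0.47469)
= 0.005940

Final: 0.005940


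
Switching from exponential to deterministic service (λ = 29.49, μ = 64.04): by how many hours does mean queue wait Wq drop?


ρ = 29.49/64.04 = 0.4605
Wq(M/M/1) = ρ/(μ−λ) = 0.4605/34.55 = 0.01333 hr
Wq(M/D/1) = ρ/(2(μ−λ)) = 0.006664 hr
Savings = 0.01333 − 0.006664 = 0.006664 hr

Final: 0.006664 hr


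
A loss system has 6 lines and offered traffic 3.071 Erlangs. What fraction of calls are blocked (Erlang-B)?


B(c,a) = (a^c/c!) / Σ_{k=0}^{c} a^k/k!
a^6/6! = 1.165055
Σ terms (k=0..6): 1.00000 + 3.07100 + 4.71552 + 4.82712 + 3.70602 + 2.27624 + 1.16505 = 20.760958
B = 1.165055/20.760958 = 0.056118

Final: 0.056118


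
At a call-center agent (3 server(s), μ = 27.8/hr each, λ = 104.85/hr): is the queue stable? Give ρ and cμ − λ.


Total capacity cμ = 3·27.8 = 83.40/hr
ρ = λ/(cμ) = 104.85/83.40 = 1.2572
Stable ⇔ ρ < 1: NO
Spare capacity = cμ − λ = 83.40 − 104.85 = -21.45/hr

Final: ρ = 1.2572; unstable; margin = -21.45/hr


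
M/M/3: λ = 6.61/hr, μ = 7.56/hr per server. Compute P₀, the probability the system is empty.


a = λ/μ = 6.61/7.56 = 0.8743; ρ = a/c = 0.2914
Σ_{k=0}^{2} a^k/k! (terms k=0..2) = 1.00000 + 0.87434 + 0.38223 = 2.25657
Tail: a^3/(3!(1−ρ)) = 0.66840/(6·0.7086) = 0.15722
P₀ = 1/(2.25657 + 0.15722) = 1/2.41380 = 0.414285

Final: 0.414285


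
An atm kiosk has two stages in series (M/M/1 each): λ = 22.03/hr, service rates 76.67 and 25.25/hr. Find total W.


Each node sees arrival rate λ = 22.03/hr (tandem ⇒ throughput preserved).
W₁ = 1/(μ₁−λ) = 1/(76.67−22.03) = 0.01830 hr
W₂ = 1/(μ₂−λ) = 1/(25.25−22.03) = 0.31056 hr
W_total = W₁ + W₂ = 0.01830 + 0.31056 = 0.32886 hr

Final: 0.32886 hr


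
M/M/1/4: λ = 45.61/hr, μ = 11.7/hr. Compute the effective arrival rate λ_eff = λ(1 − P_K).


ρ = 3.8983; P_K = (1−ρ)ρ^4/(1−ρ^5) = 0.744304
λ_eff = λ(1 − P_K) = 45.61·(1 − 0.744304) = 45.61·0.255696 = 11.6623 /hr

Final: 11.6623 /hr


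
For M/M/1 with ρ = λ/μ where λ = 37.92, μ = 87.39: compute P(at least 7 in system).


ρ = 37.92/87.39 = 0.4339
P(N ≥ n) = ρ^n = 0.4339^7 = 0.002896

Final: 0.002896


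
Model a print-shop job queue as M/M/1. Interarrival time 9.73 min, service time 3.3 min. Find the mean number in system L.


λ = 60/9.73 = 6.1665 /hr
μ = 60/3.3 = 18.1818 /hr
ρ = λ/μ = 6.1665/18.1818 = 0.3392
L = ρ/(1−ρ) = 0.3392/0.6608 = 0.5132

Final: 0.5132


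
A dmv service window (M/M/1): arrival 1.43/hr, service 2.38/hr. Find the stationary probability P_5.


ρ = 1.43/2.38 = 0.6008
P_n = (1−ρ)·ρ^n = (1 − 0.6008)·0.6008^5 = 0.3992·0.078306 = 0.031257

Final: 0.031257


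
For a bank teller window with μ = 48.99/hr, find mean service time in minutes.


Mean service time = 1/μ = 1/48.99 hour = 0.02041 hour
In minutes: 0.02041 × 60 = 1.2247 min

Final: 1.2247 min


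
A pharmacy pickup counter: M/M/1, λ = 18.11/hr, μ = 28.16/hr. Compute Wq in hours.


ρ = 18.11/28.16 = 0.6431
Wq = ρ/(μ−λ) = 0.6431/(28.16 − 18.11) = 0.6431/10.05 = 0.06399 hr

Final: 0.06399 hr


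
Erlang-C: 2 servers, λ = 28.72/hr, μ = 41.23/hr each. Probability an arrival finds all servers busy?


a = λ/μ = 0.6966; ρ = a/2 = 0.3483
P₀ = 0.483360 (from M/M/c formula)
C(c,a) = [a^c/(c!(1−ρ))]·P₀ = [0.48522/(2·0.6517)]·0.483360
= 0.37227·0.483360 = 0.179940

Final: 0.179940


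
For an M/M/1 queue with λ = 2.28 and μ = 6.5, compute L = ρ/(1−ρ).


ρ = λ/μ = 2.28/6.5 = 0.3508
L = ρ/(1−ρ) = 0.3508/(1 − 0.3508) = 0.3508/0.6492 = 0.5403

Final: 0.5403


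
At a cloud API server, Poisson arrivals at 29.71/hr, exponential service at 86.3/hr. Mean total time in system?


W = 1/(μ−λ) = 1/(86.3 − 29.71) = 1/56.59 = 0.01767 hr

Final: 0.01767 hr


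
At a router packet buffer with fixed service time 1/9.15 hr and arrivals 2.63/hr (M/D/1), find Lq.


ρ = 2.63/9.15 = 0.2874
M/D/1: Lq = ρ²/(2(1−ρ)) = 0.08262/(2·0.7126) = 0.05797

Final: 0.05797


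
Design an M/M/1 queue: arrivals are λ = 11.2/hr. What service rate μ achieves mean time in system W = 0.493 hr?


W = 1/(μ−λ) ⇒ μ − λ = 1/W = 1/0.493 = 2.0284
μ = λ + 1/W = 11.2 + 2.0284 = 13.2284 per hr

Final: 13.2284 /hr


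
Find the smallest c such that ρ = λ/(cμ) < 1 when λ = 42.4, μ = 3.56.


Stability requires cμ > λ ⇔ c > λ/μ.
λ/μ = 42.4/3.56 = 11.9101
Minimum integer c = ⌊11.9101⌋ + 1 = 12
Check: 12·3.56 = 42.72 > 42.4, while 11·3.56 = 39.16 ≤ 42.4

Final: 12 servers


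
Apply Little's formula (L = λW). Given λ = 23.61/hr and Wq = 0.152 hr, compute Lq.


Lq = λWq = 23.61·0.152 = 3.5887

Final: 3.5887


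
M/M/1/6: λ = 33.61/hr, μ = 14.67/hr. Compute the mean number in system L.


ρ = 33.61/14.67 = 2.2911
L = ρ[1 − (K+1)ρ^K + Kρ^(K+1)] / [(1−ρ)(1−ρ^(K+1))]
Numerator: 2.2911·(1 − 7·144.620678 + 6·331.336126) = 2237.624159
Denominator: (-1.2911)·(-330.336126) = 426.487132
L = 2237.624159/426.487132 = 5.2466

Final: 5.2466


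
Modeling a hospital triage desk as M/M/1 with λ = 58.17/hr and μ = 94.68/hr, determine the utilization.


ρ = λ/μ = 58.17/94.68 = 0.6144

Final: 0.6144


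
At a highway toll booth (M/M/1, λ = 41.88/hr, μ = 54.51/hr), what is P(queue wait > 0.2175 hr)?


ρ = 41.88/54.51 = 0.7683
P(Wq > t) = ρ·e^{−(μ−λ)t} = 0.7683·e^{−2.7470}
= 0.7683·0.064118 = 0.049262

Final: 0.049262


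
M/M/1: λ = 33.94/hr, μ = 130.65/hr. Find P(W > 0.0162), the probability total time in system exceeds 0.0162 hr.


W ~ Exponential(μ−λ) for M/M/1.
μ − λ = 130.65 − 33.94 = 96.7100
P(W > t) = e^{−(μ−λ)t} = e^{−1.5667} = 0.208732

Final: 0.208732


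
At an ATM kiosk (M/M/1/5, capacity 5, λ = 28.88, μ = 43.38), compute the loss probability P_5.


ρ = λ/μ = 28.88/43.38 = 0.6657
P_K = (1−ρ)ρ^K/(1−ρ^(K+1)) = (0.3343·0.130779)/(1 − 0.087065)
= 0.043714/0.912935 = 0.047883

Final: 0.047883


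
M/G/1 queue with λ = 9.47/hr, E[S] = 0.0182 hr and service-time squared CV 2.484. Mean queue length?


ρ = λ·E[S] = 9.47·0.0182 = 0.1724
Lq = ρ²(1+C_s²)/(2(1−ρ)) = 0.02971·(1+2.484)/(2·0.8276)
= 0.02971·3.4840/1.6553 = 0.06252

Final: 0.06252


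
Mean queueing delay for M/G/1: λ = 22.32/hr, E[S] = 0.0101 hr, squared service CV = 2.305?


ρ = λ·E[S] = 22.32·0.0101 = 0.2254
E[S²] = E[S]²(1+C_s²) = 0.0101²·(1+2.305) = 0.0003371
Wq = λ·E[S²]/(2(1−ρ)) = 22.32·0.0003371/(2·0.7746) = 0.004858 hr

Final: 0.004858 hr


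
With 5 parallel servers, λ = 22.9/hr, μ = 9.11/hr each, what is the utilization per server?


ρ = λ/(cμ) = 22.9/(5·9.11) = 22.9/45.55 = 0.5027

Final: 0.5027


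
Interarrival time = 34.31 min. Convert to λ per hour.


λ = 1/(interarrival time) in consistent units.
1 hour = 60 min, so λ = 60/34.31 = 1.7488 per hour

Final: 1.7488 /hr


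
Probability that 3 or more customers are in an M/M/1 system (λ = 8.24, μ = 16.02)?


ρ = 8.24/16.02 = 0.5144
P(N ≥ n) = ρ^n = 0.5144^3 = 0.136080

Final: 0.136080


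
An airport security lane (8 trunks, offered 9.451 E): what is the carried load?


B(8,9.451) = 0.311911 (Erlang-B)
Carried load = a(1 − B) = 9.451·(1 − 0.311911) = 9.451·0.688089 = 6.5031 E

Final: 6.5031 Erlangs


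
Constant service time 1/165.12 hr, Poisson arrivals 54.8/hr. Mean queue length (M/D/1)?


ρ = 54.8/165.12 = 0.3319
M/D/1: Lq = ρ²/(2(1−ρ)) = 0.1101/(2·0.6681) = 0.08243

Final: 0.08243


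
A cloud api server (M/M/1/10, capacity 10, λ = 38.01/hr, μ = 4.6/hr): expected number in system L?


ρ = 38.01/4.6 = 8.2630
L = ρ[1 − (K+1)ρ^K + Kρ^(K+1)] / [(1−ρ)(1−ρ^(K+1))]
Numerator: 8.2630·(1 − 11·1483885459.460867 + 10·12261410068.284254) = 878290134247.320190
Denominator: (-7.2630)·(-12261410067.284254) = 89055154423.471085
L = 878290134247.320190/89055154423.471085 = 9.8623

Final: 9.8623


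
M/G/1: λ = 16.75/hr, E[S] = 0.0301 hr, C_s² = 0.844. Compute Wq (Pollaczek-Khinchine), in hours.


ρ = λ·E[S] = 16.75·0.0301 = 0.5042
E[S²] = E[S]²(1+C_s²) = 0.0301²·(1+0.844) = 0.001671
Wq = λ·E[S²]/(2(1−ρ)) = 16.75·0.001671/(2·0.4958) = 0.02822 hr

Final: 0.02822 hr


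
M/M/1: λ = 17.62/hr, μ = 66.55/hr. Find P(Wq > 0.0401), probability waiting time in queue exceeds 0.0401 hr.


ρ = 17.62/66.55 = 0.2648
P(Wq > t) = ρ·e^{−(μ−λ)t} = 0.2648·e^{−1.9621}
= 0.2648·0.140564 = 0.037216

Final: 0.037216


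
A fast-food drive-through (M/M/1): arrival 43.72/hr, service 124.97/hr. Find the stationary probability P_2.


ρ = 43.72/124.97 = 0.3498
P_n = (1−ρ)·ρ^n = (1 − 0.3498)·0.3498^2 = 0.6502·0.122391 = 0.079573

Final: 0.079573


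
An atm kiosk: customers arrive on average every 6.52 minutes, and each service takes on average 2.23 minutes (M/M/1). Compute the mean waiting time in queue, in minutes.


λ = 60/6.52 = 9.2025 /hr
μ = 60/2.23 = 26.9058 /hr
ρ = λ/μ = 9.2025/26.9058 = 0.3420
Wq = ρ/(μ−λ) = 0.3420/(26.9058−9.2025) = 0.01932 hr
In minutes: 0.01932·60 = 1.159 min

Final: 1.159 min


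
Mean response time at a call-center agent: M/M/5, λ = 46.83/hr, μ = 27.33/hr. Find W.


a = 1.7135; ρ = 0.3427; P₀ = 0.179646
Lq = P₀·a^c·ρ/(c!(1−ρ)²) = 0.01754
Wq = Lq/λ = 0.01754/46.83 = 0.0003746 hr
W = Wq + 1/μ = 0.0003746 + 0.03659 = 0.03696 hr

Final: 0.03696 hr


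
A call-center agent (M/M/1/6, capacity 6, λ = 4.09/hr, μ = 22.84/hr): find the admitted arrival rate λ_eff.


ρ = 0.1791; P_K = (1−ρ)ρ^6/(1−ρ^7) = 0.00002707
λ_eff = λ(1 − P_K) = 4.09·(1 − 0.00002707) = 4.09·0.999973 = 4.0899 /hr

Final: 4.0899 /hr


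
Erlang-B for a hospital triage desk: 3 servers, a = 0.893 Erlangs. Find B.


B(c,a) = (a^c/c!) / Σ_{k=0}^{c} a^k/k!
a^3/3! = 0.118687
Σ terms (k=0..3): 1.00000 + 0.89300 + 0.39872 + 0.11869 = 2.410411
B = 0.118687/2.410411 = 0.049239

Final: 0.049239


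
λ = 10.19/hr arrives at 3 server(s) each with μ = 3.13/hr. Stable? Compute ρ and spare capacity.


Total capacity cμ = 3·3.13 = 9.39/hr
ρ = λ/(cμ) = 10.19/9.39 = 1.0852
Stable ⇔ ρ < 1: NO
Spare capacity = cμ − λ = 9.39 − 10.19 = -0.80/hr

Final: ρ = 1.0852; unstable; margin = -0.80/hr


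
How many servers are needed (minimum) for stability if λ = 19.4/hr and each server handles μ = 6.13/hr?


Stability requires cμ > λ ⇔ c > λ/μ.
λ/μ = 19.4/6.13 = 3.1648
Minimum integer c = ⌊3.1648⌋ + 1 = 4
Check: 4·6.13 = 24.52 > 19.4, while 3·6.13 = 18.39 ≤ 19.4

Final: 4 servers


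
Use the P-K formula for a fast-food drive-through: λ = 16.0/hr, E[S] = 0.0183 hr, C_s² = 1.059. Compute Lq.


ρ = λ·E[S] = 16.0·0.0183 = 0.2928
Lq = ρ²(1+C_s²)/(2(1−ρ)) = 0.08573·(1+1.059)/(2·0.7072)
= 0.08573·2.0590/1.4144 = 0.12480

Final: 0.12480


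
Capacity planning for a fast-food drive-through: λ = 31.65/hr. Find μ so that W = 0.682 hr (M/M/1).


W = 1/(μ−λ) ⇒ μ − λ = 1/W = 1/0.682 = 1.4663
μ = λ + 1/W = 31.65 + 1.4663 = 33.1163 per hr

Final: 33.1163 /hr


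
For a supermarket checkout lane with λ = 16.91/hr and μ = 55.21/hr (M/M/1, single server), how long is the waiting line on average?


ρ = 16.91/55.21 = 0.3063
Lq = ρ²/(1−ρ) = 0.09381/0.6937 = 0.1352

Final: 0.1352


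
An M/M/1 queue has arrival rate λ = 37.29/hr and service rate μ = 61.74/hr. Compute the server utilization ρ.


ρ = λ/μ = 37.29/61.74 = 0.6040

Final: 0.6040


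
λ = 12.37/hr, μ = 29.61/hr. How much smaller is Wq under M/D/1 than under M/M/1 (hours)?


ρ = 12.37/29.61 = 0.4178
Wq(M/M/1) = ρ/(μ−λ) = 0.4178/17.24 = 0.02423 hr
Wq(M/D/1) = ρ/(2(μ−λ)) = 0.01212 hr
Savings = 0.02423 − 0.01212 = 0.01212 hr

Final: 0.01212 hr


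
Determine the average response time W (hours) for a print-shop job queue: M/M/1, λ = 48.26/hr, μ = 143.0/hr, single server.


W = 1/(μ−λ) = 1/(143.0 − 48.26) = 1/94.74 = 0.01056 hr

Final: 0.01056 hr


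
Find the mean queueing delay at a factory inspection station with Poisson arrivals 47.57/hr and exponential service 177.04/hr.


ρ = 47.57/177.04 = 0.2687
Wq = ρ/(μ−λ) = 0.2687/(177.04 − 47.57) = 0.2687/129.47 = 0.002075 hr

Final: 0.002075 hr


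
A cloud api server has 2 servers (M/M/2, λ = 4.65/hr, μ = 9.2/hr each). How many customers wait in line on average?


a = λ/μ = 0.5054; ρ = a/2 = 0.2527
P₀ = 0.596529
Lq = P₀·a^c·ρ / (c!·(1−ρ)²) = 0.596529·0.25546·0.2527/(2·0.55843)
= 0.03448

Final: 0.03448


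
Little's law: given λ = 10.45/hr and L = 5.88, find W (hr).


W = L/λ = 5.88/10.45 = 0.5627 hr

Final: 0.5627 hr


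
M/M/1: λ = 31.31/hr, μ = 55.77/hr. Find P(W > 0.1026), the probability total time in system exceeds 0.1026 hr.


W ~ Exponential(μ−λ) for M/M/1.
μ − λ = 55.77 − 31.31 = 24.4600
P(W > t) = e^{−(μ−λ)t} = e^{−2.5096} = 0.081301

Final: 0.081301


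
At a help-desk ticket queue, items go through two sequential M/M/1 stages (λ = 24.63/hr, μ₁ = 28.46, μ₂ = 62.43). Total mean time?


Each node sees arrival rate λ = 24.63/hr (tandem ⇒ throughput preserved).
W₁ = 1/(μ₁−λ) = 1/(28.46−24.63) = 0.26110 hr
W₂ = 1/(μ₂−λ) = 1/(62.43−24.63) = 0.02646 hr
W_total = W₁ + W₂ = 0.26110 + 0.02646 = 0.28755 hr

Final: 0.28755 hr


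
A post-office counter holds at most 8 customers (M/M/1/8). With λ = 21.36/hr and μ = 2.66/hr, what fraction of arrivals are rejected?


ρ = λ/μ = 21.36/2.66 = 8.0301
P_K = (1−ρ)ρ^K/(1−ρ^(K+1)) = (-7.0301·17288483.261991)/(1 − 138827820.479748)
= -121539337.217757/-138827819.479748 = 0.875468

Final: 0.875468


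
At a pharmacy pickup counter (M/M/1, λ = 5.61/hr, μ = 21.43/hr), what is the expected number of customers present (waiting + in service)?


ρ = λ/μ = 5.61/21.43 = 0.2618
L = ρ/(1−ρ) = 0.2618/(1 − 0.2618) = 0.2618/0.7382 = 0.3546

Final: 0.3546


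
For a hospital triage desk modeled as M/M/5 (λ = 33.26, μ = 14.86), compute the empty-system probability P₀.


a = λ/μ = 33.26/14.86 = 2.2382; ρ = a/c = 0.4476
Σ_{k=0}^{4} a^k/k! (terms k=0..4) = 1.00000 + 2.23822 + 2.50482 + 1.86878 + 1.04569 = 8.65752
Tail: a^5/(5!(1−ρ)) = 56.17165/(120·0.5524) = 0.84746
P₀ = 1/(8.65752 + 0.84746) = 1/9.50497 = 0.105208

Final: 0.105208


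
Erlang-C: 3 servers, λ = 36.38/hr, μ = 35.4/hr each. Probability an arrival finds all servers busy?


a = λ/μ = 1.0277; ρ = a/3 = 0.3426
P₀ = 0.353244 (from M/M/c formula)
C(c,a) = [a^c/(c!(1−ρ))]·P₀ = [1.08537/(6·0.6574)]·0.353244
= 0.27515·0.353244 = 0.097196

Final: 0.097196


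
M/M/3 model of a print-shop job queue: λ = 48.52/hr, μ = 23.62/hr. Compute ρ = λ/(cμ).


ρ = λ/(cμ) = 48.52/(3·23.62) = 48.52/70.86 = 0.6847

Final: 0.6847


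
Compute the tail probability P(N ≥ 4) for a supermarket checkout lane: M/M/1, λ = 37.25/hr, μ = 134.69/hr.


ρ = 37.25/134.69 = 0.2766
P(N ≥ n) = ρ^n = 0.2766^4 = 0.005850

Final: 0.005850


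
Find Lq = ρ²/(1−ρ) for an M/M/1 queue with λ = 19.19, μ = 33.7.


ρ = 19.19/33.7 = 0.5694
Lq = ρ²/(1−ρ) = 0.3243/0.4306 = 0.7531

Final: 0.7531


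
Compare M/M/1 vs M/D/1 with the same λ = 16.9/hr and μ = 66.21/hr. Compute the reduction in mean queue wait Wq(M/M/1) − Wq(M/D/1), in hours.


ρ = 16.9/66.21 = 0.2552
Wq(M/M/1) = ρ/(μ−λ) = 0.2552/49.31 = 0.005176 hr
Wq(M/D/1) = ρ/(2(μ−λ)) = 0.002588 hr
Savings = 0.005176 − 0.002588 = 0.002588 hr

Final: 0.002588 hr


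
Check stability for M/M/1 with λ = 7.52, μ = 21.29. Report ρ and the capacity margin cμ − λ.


Total capacity cμ = 1·21.29 = 21.29/hr
ρ = λ/(cμ) = 7.52/21.29 = 0.3532
Stable ⇔ ρ < 1: YES
Spare capacity = cμ − λ = 21.29 − 7.52 = 13.77/hr

Final: ρ = 0.3532; stable; margin = 13.77/hr


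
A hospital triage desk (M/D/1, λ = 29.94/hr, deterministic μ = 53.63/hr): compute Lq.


ρ = 29.94/53.63 = 0.5583
M/D/1: Lq = ρ²/(2(1−ρ)) = 0.3117/(2·0.4417) = 0.35278

Final: 0.35278


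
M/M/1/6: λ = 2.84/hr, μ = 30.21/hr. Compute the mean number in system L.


ρ = 2.84/30.21 = 0.09401
L = ρ[1 − (K+1)ρ^K + Kρ^(K+1)] / [(1−ρ)(1−ρ^(K+1))]
Numerator: 0.09401·(1 − 7·0.0000006902 + 6·0.00000006489) = 0.094008
Denominator: (0.9060)·(1.000000) = 0.905991
L = 0.094008/0.905991 = 0.1038

Final: 0.1038


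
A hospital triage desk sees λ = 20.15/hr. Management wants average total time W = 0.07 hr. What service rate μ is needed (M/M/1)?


W = 1/(μ−λ) ⇒ μ − λ = 1/W = 1/0.07 = 14.2857
μ = λ + 1/W = 20.15 + 14.2857 = 34.4357 per hr

Final: 34.4357 /hr


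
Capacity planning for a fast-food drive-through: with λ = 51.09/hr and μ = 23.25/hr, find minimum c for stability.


Stability requires cμ > λ ⇔ c > λ/μ.
λ/μ = 51.09/23.25 = 2.1974
Minimum integer c = ⌊2.1974⌋ + 1 = 3
Check: 3·23.25 = 69.75 > 51.09, while 2·23.25 = 46.50 ≤ 51.09

Final: 3 servers


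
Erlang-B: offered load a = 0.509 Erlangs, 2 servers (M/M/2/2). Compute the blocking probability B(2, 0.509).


B(c,a) = (a^c/c!) / Σ_{k=0}^{c} a^k/k!
a^2/2! = 0.129541
Σ terms (k=0..2): 1.00000 + 0.50900 + 0.12954 = 1.638540
B = 0.129541/1.638540 = 0.079058

Final: 0.079058


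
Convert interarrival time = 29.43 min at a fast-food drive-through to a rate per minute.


λ = 1/(interarrival time) in consistent units.
1 minute = 1 min, so λ = 1/29.43 = 0.03398 per minute

Final: 0.03398 /min


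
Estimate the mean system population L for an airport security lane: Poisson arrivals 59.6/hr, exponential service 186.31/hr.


ρ = λ/μ = 59.6/186.31 = 0.3199
L = ρ/(1−ρ) = 0.3199/(1 − 0.3199) = 0.3199/0.6801 = 0.4704

Final: 0.4704


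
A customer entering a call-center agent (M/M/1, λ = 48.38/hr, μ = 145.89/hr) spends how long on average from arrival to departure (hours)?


W = 1/(μ−λ) = 1/(145.89 − 48.38) = 1/97.51 = 0.01026 hr

Final: 0.01026 hr


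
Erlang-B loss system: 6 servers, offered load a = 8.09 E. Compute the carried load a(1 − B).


B(6,8.09) = 0.394623 (Erlang-B)
Carried load = a(1 − B) = 8.09·(1 − 0.394623) = 8.09·0.605377 = 4.8975 E

Final: 4.8975 Erlangs


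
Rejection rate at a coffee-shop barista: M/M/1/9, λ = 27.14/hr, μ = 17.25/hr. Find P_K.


ρ = λ/μ = 27.14/17.25 = 1.5733
P_K = (1−ρ)ρ^K/(1−ρ^(K+1)) = (-0.5733·59.072683)/(1 − 92.941021)
= -33.868338/-91.941021 = 0.368370

Final: 0.368370


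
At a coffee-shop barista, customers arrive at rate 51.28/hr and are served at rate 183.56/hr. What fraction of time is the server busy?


ρ = λ/μ = 51.28/183.56 = 0.2794

Final: 0.2794


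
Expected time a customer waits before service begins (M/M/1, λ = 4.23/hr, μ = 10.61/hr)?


ρ = 4.23/10.61 = 0.3987
Wq = ρ/(μ−λ) = 0.3987/(10.61 − 4.23) = 0.3987/6.38 = 0.06249 hr

Final: 0.06249 hr


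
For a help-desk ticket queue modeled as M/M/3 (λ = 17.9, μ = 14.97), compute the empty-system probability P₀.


a = λ/μ = 17.9/14.97 = 1.1957; ρ = a/c = 0.3986
Σ_{k=0}^{2} a^k/k! (terms k=0..2) = 1.00000 + 1.19572 + 0.71488 = 2.91060
Tail: a^3/(3!(1−ρ)) = 1.70960/(6·0.6014) = 0.47376
P₀ = 1/(2.91060 + 0.47376) = 1/3.38437 = 0.295476

Final: 0.295476


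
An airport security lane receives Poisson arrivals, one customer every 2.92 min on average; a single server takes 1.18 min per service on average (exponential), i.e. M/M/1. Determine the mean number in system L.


λ = 60/2.92 = 20.5479 /hr
μ = 60/1.18 = 50.8475 /hr
ρ = λ/μ = 20.5479/50.8475 = 0.4041
L = ρ/(1−ρ) = 0.4041/0.5959 = 0.6782

Final: 0.6782


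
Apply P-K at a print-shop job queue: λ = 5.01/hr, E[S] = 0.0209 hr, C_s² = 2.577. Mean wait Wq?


ρ = λ·E[S] = 5.01·0.0209 = 0.1047
E[S²] = E[S]²(1+C_s²) = 0.0209²·(1+2.577) = 0.001562
Wq = λ·E[S²]/(2(1−ρ)) = 5.01·0.001562/(2·0.8953) = 0.004372 hr

Final: 0.004372 hr


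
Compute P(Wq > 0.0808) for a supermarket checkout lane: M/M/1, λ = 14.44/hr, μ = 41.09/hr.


ρ = 14.44/41.09 = 0.3514
P(Wq > t) = ρ·e^{−(μ−λ)t} = 0.3514·e^{−2.1533}
= 0.3514·0.116098 = 0.040800

Final: 0.040800


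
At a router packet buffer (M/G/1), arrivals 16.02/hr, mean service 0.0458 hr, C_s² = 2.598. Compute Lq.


ρ = λ·E[S] = 16.02·0.0458 = 0.7337
Lq = ρ²(1+C_s²)/(2(1−ρ)) = 0.5383·(1+2.598)/(2·0.2663)
= 0.5383·3.5980/0.5326 = 3.63699

Final: 3.63699


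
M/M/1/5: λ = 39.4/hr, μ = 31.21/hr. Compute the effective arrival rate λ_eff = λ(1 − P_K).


ρ = 1.2624; P_K = (1−ρ)ρ^5/(1−ρ^6) = 0.276072
λ_eff = λ(1 − P_K) = 39.4·(1 − 0.276072) = 39.4·0.723928 = 28.5228 /hr

Final: 28.5228 /hr


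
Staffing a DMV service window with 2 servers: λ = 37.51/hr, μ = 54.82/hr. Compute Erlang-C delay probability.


a = λ/μ = 0.6842; ρ = a/2 = 0.3421
P₀ = 0.490180 (from M/M/c formula)
C(c,a) = [a^c/(c!(1−ρ))]·P₀ = [0.46818/(2·0.6579)]·0.490180
= 0.35583·0.490180 = 0.174419

Final: 0.174419


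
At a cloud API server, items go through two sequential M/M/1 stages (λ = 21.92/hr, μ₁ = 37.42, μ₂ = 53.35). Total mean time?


Each node sees arrival rate λ = 21.92/hr (tandem ⇒ throughput preserved).
W₁ = 1/(μ₁−λ) = 1/(37.42−21.92) = 0.06452 hr
W₂ = 1/(μ₂−λ) = 1/(53.35−21.92) = 0.03182 hr
W_total = W₁ + W₂ = 0.06452 + 0.03182 = 0.09633 hr

Final: 0.09633 hr


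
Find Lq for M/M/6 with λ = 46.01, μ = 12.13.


a = λ/μ = 3.7931; ρ = a/6 = 0.6322
P₀ = 0.021055
Lq = P₀·a^c·ρ / (c!·(1−ρ)²) = 0.021055·2978.16390·0.6322/(720·0.13529)
= 0.40694

Final: 0.40694


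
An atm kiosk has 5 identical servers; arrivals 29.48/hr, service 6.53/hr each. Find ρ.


ρ = λ/(cμ) = 29.48/(5·6.53) = 29.48/32.65 = 0.9029

Final: 0.9029


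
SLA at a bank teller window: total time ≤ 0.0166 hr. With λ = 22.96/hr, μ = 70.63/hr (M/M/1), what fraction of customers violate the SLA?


W ~ Exponential(μ−λ) for M/M/1.
μ − λ = 70.63 − 22.96 = 47.6700
P(W > t) = e^{−(μ−λ)t} = e^{−0.7913} = 0.453245

Final: 0.453245


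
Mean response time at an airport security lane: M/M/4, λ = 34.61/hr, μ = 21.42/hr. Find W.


a = 1.6158; ρ = 0.4039; P₀ = 0.196052
Lq = P₀·a^c·ρ/(c!(1−ρ)²) = 0.06331
Wq = Lq/λ = 0.06331/34.61 = 0.001829 hr
W = Wq + 1/μ = 0.001829 + 0.04669 = 0.04851 hr

Final: 0.04851 hr


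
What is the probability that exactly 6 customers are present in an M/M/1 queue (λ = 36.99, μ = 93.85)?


ρ = 36.99/93.85 = 0.3941
P_n = (1−ρ)·ρ^n = (1 − 0.3941)·0.3941^6 = 0.6059·0.003749 = 0.002271

Final: 0.002271


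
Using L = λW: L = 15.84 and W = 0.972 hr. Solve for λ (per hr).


λ = L/W = 15.84/0.972 = 16.2963 /hr

Final: 16.2963 /hr


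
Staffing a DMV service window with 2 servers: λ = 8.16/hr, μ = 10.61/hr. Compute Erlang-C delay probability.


a = λ/μ = 0.7691; ρ = a/2 = 0.3845
P₀ = 0.444520 (from M/M/c formula)
C(c,a) = [a^c/(c!(1−ρ))]·P₀ = [0.59149/(2·0.6155)]·0.444520
= 0.48053·0.444520 = 0.213606

Final: 0.213606


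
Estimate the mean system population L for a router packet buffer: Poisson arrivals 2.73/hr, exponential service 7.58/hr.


ρ = λ/μ = 2.73/7.58 = 0.3602
L = ρ/(1−ρ) = 0.3602/(1 − 0.3602) = 0.3602/0.6398 = 0.5629

Final: 0.5629


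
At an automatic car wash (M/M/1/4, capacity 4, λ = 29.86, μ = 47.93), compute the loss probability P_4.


ρ = λ/μ = 29.86/47.93 = 0.6230
P_K = (1−ρ)ρ^K/(1−ρ^(K+1)) = (0.3770·0.150636)/(1 − 0.093845)
= 0.056791/0.906155 = 0.062673

Final: 0.062673


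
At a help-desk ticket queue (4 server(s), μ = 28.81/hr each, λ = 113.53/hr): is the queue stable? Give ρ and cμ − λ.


Total capacity cμ = 4·28.81 = 115.24/hr
ρ = λ/(cμ) = 113.53/115.24 = 0.9852
Stable ⇔ ρ < 1: YES
Spare capacity = cμ − λ = 115.24 − 113.53 = 1.71/hr

Final: ρ = 0.9852; stable; margin = 1.71/hr


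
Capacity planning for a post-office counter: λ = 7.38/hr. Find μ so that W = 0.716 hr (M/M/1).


W = 1/(μ−λ) ⇒ μ − λ = 1/W = 1/0.716 = 1.3966
μ = λ + 1/W = 7.38 + 1.3966 = 8.7766 per hr

Final: 8.7766 /hr


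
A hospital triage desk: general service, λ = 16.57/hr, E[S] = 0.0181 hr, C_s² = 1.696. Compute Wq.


ρ = λ·E[S] = 16.57·0.0181 = 0.2999
E[S²] = E[S]²(1+C_s²) = 0.0181²·(1+1.696) = 0.0008832
Wq = λ·E[S²]/(2(1−ρ)) = 16.57·0.0008832/(2·0.7001) = 0.01045 hr

Final: 0.01045 hr


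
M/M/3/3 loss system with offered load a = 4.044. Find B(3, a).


B(c,a) = (a^c/c!) / Σ_{k=0}^{c} a^k/k!
a^3/3! = 11.022553
Σ terms (k=0..3): 1.00000 + 4.04400 + 8.17697 + 11.02255 = 24.243521
B = 11.022553/24.243521 = 0.454660

Final: 0.454660


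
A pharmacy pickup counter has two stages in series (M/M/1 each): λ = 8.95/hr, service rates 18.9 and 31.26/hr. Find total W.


Each node sees arrival rate λ = 8.95/hr (tandem ⇒ throughput preserved).
W₁ = 1/(μ₁−λ) = 1/(18.9−8.95) = 0.10050 hr
W₂ = 1/(μ₂−λ) = 1/(31.26−8.95) = 0.04482 hr
W_total = W₁ + W₂ = 0.10050 + 0.04482 = 0.14533 hr

Final: 0.14533 hr


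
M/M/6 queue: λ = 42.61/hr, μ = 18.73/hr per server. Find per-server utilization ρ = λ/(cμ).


ρ = λ/(cμ) = 42.61/(6·18.73) = 42.61/112.38 = 0.3792

Final: 0.3792


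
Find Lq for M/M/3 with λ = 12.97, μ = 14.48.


a = λ/μ = 0.8957; ρ = a/3 = 0.2986
P₀ = 0.405247
Lq = P₀·a^c·ρ / (c!·(1−ρ)²) = 0.405247·0.71864·0.2986/(6·0.49200)
= 0.02946

Final: 0.02946


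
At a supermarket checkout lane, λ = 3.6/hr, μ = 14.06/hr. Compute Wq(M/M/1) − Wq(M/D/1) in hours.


ρ = 3.6/14.06 = 0.2560
Wq(M/M/1) = ρ/(μ−λ) = 0.2560/10.46 = 0.02448 hr
Wq(M/D/1) = ρ/(2(μ−λ)) = 0.01224 hr
Savings = 0.02448 − 0.01224 = 0.01224 hr

Final: 0.01224 hr


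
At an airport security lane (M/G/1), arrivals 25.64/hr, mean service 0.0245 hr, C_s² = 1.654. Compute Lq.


ρ = λ·E[S] = 25.64·0.0245 = 0.6282
Lq = ρ²(1+C_s²)/(2(1−ρ)) = 0.3946·(1+1.654)/(2·0.3718)
= 0.3946·2.6540/0.7436 = 1.40834

Final: 1.40834


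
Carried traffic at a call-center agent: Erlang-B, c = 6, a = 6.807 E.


B(6,6.807) = 0.319127 (Erlang-B)
Carried load = a(1 − B) = 6.807·(1 − 0.319127) = 6.807·0.680873 = 4.6347 E

Final: 4.6347 Erlangs


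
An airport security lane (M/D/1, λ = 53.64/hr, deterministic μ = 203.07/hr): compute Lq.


ρ = 53.64/203.07 = 0.2641
M/D/1: Lq = ρ²/(2(1−ρ)) = 0.06977/(2·0.7359) = 0.04741

Final: 0.04741


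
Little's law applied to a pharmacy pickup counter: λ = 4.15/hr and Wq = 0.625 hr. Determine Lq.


Lq = λWq = 4.15·0.625 = 2.5938

Final: 2.5938


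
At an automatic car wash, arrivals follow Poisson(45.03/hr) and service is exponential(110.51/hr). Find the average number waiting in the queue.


ρ = 45.03/110.51 = 0.4075
Lq = ρ²/(1−ρ) = 0.1660/0.5925 = 0.2802

Final: 0.2802


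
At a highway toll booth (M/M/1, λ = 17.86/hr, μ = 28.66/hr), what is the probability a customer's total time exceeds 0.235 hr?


W ~ Exponential(μ−λ) for M/M/1.
μ − λ = 28.66 − 17.86 = 10.8000
P(W > t) = e^{−(μ−λ)t} = e^{−2.5380} = 0.079024

Final: 0.079024


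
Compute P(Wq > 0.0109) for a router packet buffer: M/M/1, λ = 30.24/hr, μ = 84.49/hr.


ρ = 30.24/84.49 = 0.3579
P(Wq > t) = ρ·e^{−(μ−λ)t} = 0.3579·e^{−0.5913}
= 0.3579·0.553593 = 0.198138

Final: 0.198138


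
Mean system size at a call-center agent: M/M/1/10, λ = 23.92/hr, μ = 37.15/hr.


ρ = 23.92/37.15 = 0.6439
L = ρ[1 − (K+1)ρ^K + Kρ^(K+1)] / [(1−ρ)(1−ρ^(K+1))]
Numerator: 0.6439·(1 − 11·0.012247 + 10·0.007885) = 0.607909
Denominator: (0.3561)·(0.992115) = 0.353316
L = 0.607909/0.353316 = 1.7206

Final: 1.7206


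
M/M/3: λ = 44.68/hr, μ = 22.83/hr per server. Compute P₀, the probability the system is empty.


a = λ/μ = 44.68/22.83 = 1.9571; ρ = a/c = 0.6524
Σ_{k=0}^{2} a^k/k! (terms k=0..2) = 1.00000 + 1.95707 + 1.91507 = 4.87214
Tail: a^3/(3!(1−ρ)) = 7.49587/(6·0.3476) = 3.59367
P₀ = 1/(4.87214 + 3.59367) = 1/8.46581 = 0.118122

Final: 0.118122


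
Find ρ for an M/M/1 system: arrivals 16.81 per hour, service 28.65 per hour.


ρ = λ/μ = 16.81/28.65 = 0.5867

Final: 0.5867


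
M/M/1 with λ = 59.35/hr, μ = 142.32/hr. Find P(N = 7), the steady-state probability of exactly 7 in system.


ρ = 59.35/142.32 = 0.4170
P_n = (1−ρ)·ρ^n = (1 − 0.4170)·0.4170^7 = 0.5830·0.002193 = 0.001279

Final: 0.001279


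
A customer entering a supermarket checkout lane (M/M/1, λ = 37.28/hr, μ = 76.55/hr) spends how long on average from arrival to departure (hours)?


W = 1/(μ−λ) = 1/(76.55 − 37.28) = 1/39.27 = 0.02546 hr

Final: 0.02546 hr


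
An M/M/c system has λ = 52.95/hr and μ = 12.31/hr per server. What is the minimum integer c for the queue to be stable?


Stability requires cμ > λ ⇔ c > λ/μ.
λ/μ = 52.95/12.31 = 4.3014
Minimum integer c = ⌊4.3014⌋ + 1 = 5
Check: 5·12.31 = 61.55 > 52.95, while 4·12.31 = 49.24 ≤ 52.95

Final: 5 servers


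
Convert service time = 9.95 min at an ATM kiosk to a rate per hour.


μ = 1/(service time) in consistent units.
1 hour = 60 min, so μ = 60/9.95 = 6.0302 per hour

Final: 6.0302 /hr


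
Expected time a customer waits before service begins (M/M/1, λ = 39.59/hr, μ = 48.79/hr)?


ρ = 39.59/48.79 = 0.8114
Wq = ρ/(μ−λ) = 0.8114/(48.79 − 39.59) = 0.8114/9.20 = 0.08820 hr

Final: 0.08820 hr


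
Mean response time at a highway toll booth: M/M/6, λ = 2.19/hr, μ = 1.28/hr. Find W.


a = 1.7109; ρ = 0.2852; P₀ = 0.180594
Lq = P₀·a^c·ρ/(c!(1−ρ)²) = 0.003511
Wq = Lq/λ = 0.003511/2.19 = 0.001603 hr
W = Wq + 1/μ = 0.001603 + 0.78125 = 0.78285 hr

Final: 0.78285 hr


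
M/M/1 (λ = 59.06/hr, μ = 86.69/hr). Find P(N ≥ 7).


ρ = 59.06/86.69 = 0.6813
P(N ≥ n) = ρ^n = 0.6813^7 = 0.068119

Final: 0.068119


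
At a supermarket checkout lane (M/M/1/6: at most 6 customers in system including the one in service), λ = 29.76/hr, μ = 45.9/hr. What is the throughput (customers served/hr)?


ρ = 0.6484; P_K = (1−ρ)ρ^6/(1−ρ^7) = 0.027444
λ_eff = λ(1 − P_K) = 29.76·(1 − 0.027444) = 29.76·0.972556 = 28.9433 /hr

Final: 28.9433 /hr


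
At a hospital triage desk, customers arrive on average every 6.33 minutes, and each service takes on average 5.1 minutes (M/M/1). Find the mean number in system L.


λ = 60/6.33 = 9.4787 /hr
μ = 60/5.1 = 11.7647 /hr
ρ = λ/μ = 9.4787/11.7647 = 0.8057
L = ρ/(1−ρ) = 0.8057/0.1943 = 4.1463

Final: 4.1463


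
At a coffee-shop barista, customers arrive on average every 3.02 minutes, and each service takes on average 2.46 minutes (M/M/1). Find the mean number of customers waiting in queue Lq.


λ = 60/3.02 = 19.8675 /hr
μ = 60/2.46 = 24.3902 /hr
ρ = λ/μ = 19.8675/24.3902 = 0.8146
Lq = ρ²/(1−ρ) = 0.6635/0.1854 = 3.5783

Final: 3.5783


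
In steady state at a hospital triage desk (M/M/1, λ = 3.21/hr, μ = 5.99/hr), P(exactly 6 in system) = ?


ρ = 3.21/5.99 = 0.5359
P_n = (1−ρ)·ρ^n = (1 − 0.5359)·0.5359^6 = 0.4641·0.023685 = 0.010992

Final: 0.010992


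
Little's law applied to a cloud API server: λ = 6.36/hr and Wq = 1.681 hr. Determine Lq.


Lq = λWq = 6.36·1.681 = 10.6912

Final: 10.6912


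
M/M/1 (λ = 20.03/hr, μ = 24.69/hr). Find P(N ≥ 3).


ρ = 20.03/24.69 = 0.8113
P(N ≥ n) = ρ^n = 0.8113^3 = 0.533924

Final: 0.533924
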